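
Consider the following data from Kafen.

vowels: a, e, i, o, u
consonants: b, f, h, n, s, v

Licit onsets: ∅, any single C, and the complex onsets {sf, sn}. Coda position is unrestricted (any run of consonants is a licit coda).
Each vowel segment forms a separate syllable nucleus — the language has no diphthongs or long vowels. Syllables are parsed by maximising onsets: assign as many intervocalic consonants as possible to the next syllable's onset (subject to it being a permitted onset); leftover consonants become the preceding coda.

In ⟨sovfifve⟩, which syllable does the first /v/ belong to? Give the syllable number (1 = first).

The vowels are o, i, e — 3 nuclei, so 3 syllables.
Between /o/ (V1) and /i/ (V2): cluster /vf/ — the longest permitted-onset suffix is /f/; onset = /f/, preceding coda = /v/.
Between /i/ (V2) and /e/ (V3): /fv/ splits as /f/ + /v/ (/v/ is the longest suffix that is a licit onset).
Result: sov.fif.ve.
The first /v/ is in the coda of syllable 1 (/sov/).

1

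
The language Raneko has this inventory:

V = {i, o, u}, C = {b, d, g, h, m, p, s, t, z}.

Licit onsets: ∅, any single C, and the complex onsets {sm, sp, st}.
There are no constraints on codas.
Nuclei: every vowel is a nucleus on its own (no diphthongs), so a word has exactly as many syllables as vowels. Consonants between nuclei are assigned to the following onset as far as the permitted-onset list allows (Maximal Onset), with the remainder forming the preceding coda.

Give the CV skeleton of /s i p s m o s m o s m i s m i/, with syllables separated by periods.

CVC.CCV.CCV.CCV.CCV

The vowels are i, o, o, i, i — 5 nuclei, so 5 syllables.
/i…o/ gap (V1→V2): cluster /psm/ — the longest permitted-onset suffix is /sm/; onset = /sm/, preceding coda = /p/.
/o…o/ gap (V2→V3): cluster /sm/ — /sm/ is itself a permitted onset, so the whole cluster goes right; preceding coda = ∅.
/o…i/ gap (V3→V4): /sm/ is a licit onset in full, so it all attaches to the next syllable.
/i…i/ gap (V4→V5): cluster /sm/ — /sm/ is itself a permitted onset, so the whole cluster goes right; preceding coda = ∅.
Syllabification: sip.smo.smo.smi.smi.
Mapping each syllable to C/V: /sip/ → CVC, /smo/ → CCV, /smo/ → CCV, /smi/ → CCV, /smi/ → CCV.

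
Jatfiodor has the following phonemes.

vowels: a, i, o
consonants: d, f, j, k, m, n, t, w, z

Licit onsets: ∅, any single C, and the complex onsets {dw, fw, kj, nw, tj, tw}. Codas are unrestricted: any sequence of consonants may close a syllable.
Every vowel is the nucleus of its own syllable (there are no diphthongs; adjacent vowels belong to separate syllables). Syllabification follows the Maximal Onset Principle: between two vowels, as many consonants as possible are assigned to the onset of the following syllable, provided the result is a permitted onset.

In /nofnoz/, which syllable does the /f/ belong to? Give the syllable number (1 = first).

1

The vowels are o, o — 2 nuclei, so 2 syllables.
σ1/σ2 boundary: cluster /fn/ — the longest permitted-onset suffix is /n/; onset = /n/, preceding coda = /f/.
So the parse is nof.noz.
The /f/ is in the coda of syllable 1 (/nof/).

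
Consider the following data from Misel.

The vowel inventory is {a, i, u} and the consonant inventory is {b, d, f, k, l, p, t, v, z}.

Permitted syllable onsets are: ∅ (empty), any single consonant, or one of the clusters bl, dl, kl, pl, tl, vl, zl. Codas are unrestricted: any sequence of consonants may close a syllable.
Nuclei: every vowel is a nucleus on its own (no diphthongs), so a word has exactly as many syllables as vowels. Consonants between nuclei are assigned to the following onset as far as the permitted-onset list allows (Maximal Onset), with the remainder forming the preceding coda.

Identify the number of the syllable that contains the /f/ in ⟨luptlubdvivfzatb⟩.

3

Vowels present: u, u, i, a; each is a nucleus, giving 4 syllables.
V1 /u/ – V2 /u/: /ptl/; trying suffixes from longest down, /tl/ is the first permitted one, so coda /p/ | onset /tl/.
V2 /u/ – V3 /i/: /bdv/ — longest licit onset from the right is /v/, leaving /bd/ as coda.
V3 /i/ – V4 /a/: /vfz/ splits as /vf/ + /z/ (/z/ is the longest suffix that is a licit onset).
Result: lup.tlubd.vivf.zatb.
The /f/ is in the coda of syllable 3 (/vivf/).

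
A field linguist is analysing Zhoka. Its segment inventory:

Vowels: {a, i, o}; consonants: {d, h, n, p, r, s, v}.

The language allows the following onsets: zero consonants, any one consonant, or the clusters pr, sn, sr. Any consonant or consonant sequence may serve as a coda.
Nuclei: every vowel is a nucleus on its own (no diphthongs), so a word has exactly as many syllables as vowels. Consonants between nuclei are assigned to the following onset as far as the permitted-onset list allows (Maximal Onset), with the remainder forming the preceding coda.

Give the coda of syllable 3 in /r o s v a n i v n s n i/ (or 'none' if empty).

Nuclei (vowels): o, a, i, i → 4 syllables.
/o…a/ gap (V1→V2): /sv/; trying suffixes from longest down, /v/ is the first permitted one, so coda /s/ | onset /v/.
/a…i/ gap (V2→V3): just /n/ — single C goes to the following onset.
/i…i/ gap (V3→V4): /vnsn/; trying suffixes from longest down, /sn/ is the first permitted one, so coda /vn/ | onset /sn/.
Syllabification: ros.va.nivn.sni.
Syllable 3 is /nivn/: onset /n/, nucleus /i/, coda /vn/.

vn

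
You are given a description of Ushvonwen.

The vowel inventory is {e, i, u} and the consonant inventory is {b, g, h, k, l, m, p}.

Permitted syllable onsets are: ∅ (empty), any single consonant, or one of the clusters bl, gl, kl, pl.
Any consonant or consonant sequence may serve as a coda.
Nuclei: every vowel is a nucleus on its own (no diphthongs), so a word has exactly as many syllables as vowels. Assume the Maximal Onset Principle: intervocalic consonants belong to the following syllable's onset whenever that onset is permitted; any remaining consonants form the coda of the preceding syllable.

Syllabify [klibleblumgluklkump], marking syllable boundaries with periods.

kli.ble.blum.glukl.kump

The vowels are i, e, u, u, u — 5 nuclei, so 5 syllables.
V1 /i/ – V2 /e/: /bl/ — entire cluster is a permitted onset → onset /bl/, coda ∅.
V2 /e/ – V3 /u/: cluster /bl/ — /bl/ is itself a permitted onset, so the whole cluster goes right; preceding coda = ∅.
V3 /u/ – V4 /u/: /mgl/ splits as /m/ + /gl/ (/gl/ is the longest suffix that is a licit onset).
V4 /u/ – V5 /u/: /klk/ — longest licit onset from the right is /k/, leaving /kl/ as coda.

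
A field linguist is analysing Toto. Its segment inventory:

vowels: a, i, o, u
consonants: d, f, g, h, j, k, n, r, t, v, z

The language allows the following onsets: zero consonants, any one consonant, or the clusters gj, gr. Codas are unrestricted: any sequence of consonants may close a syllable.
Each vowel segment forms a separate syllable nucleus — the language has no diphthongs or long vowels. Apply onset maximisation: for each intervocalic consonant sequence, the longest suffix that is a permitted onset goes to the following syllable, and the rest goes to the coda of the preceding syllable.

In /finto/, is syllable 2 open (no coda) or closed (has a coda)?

open

The vowels are i, o — 2 nuclei, so 2 syllables.
V1 /i/ – V2 /o/: /nt/ splits as /n/ + /t/ (/t/ is the longest suffix that is a licit onset).
Putting it together: fin.to.
Syllable 2 is /to/; it ends in its nucleus with no coda, so it is open.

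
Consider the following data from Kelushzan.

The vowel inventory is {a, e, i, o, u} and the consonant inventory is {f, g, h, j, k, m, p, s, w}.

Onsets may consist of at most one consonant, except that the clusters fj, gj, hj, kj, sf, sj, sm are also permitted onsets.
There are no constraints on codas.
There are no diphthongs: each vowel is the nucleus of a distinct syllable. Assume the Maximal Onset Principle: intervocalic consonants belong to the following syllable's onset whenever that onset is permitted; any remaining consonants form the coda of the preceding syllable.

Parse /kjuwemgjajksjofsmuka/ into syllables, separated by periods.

kju.wem.gjajk.sjof.smu.ka

The vowels are u, e, a, o, u, a — 6 nuclei, so 6 syllables.
/u…e/ gap (V1→V2): just /w/ — single C goes to the following onset.
/e…a/ gap (V2→V3): /mgj/ — longest licit onset from the right is /gj/, leaving /m/ as coda.
/a…o/ gap (V3→V4): /jksj/; trying suffixes from longest down, /sj/ is the first permitted one, so coda /jk/ | onset /sj/.
/o…u/ gap (V4→V5): /fsm/; trying suffixes from longest down, /sm/ is the first permitted one, so coda /f/ | onset /sm/.
/u…a/ gap (V5→V6): /k/ → onset of the next syllable (single consonants are always licit onsets).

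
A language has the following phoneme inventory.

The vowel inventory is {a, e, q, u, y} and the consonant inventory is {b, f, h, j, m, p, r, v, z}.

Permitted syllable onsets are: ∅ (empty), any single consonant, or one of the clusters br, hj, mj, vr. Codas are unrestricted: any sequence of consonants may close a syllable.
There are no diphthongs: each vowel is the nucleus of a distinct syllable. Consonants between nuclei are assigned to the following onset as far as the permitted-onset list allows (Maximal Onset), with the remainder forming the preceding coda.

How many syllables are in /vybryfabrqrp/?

4

Nuclei (vowels): y, y, a, q → 4 syllables.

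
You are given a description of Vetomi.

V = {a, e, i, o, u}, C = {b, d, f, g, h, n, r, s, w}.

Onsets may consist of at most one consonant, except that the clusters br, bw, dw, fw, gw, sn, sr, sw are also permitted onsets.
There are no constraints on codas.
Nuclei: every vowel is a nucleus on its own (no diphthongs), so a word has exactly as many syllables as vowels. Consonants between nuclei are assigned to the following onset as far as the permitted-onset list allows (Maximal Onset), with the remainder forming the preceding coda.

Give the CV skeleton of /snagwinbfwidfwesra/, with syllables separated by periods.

CCV.CCVCC.CCVC.CCV.CCV

Nuclei (vowels): a, i, i, e, a → 5 syllables.
σ1/σ2 boundary: /gw/ is a licit onset in full, so it all attaches to the next syllable.
σ2/σ3 boundary: /nbfw/ — longest licit onset from the right is /fw/, leaving /nb/ as coda.
σ3/σ4 boundary: cluster /dfw/ — the longest permitted-onset suffix is /fw/; onset = /fw/, preceding coda = /d/.
σ4/σ5 boundary: /sr/ — entire cluster is a permitted onset → onset /sr/, coda ∅.
Result: sna.gwinb.fwid.fwe.sra.
Mapping each syllable to C/V: /sna/ → CCV, /gwinb/ → CCVCC, /fwid/ → CCVC, /fwe/ → CCV, /sra/ → CCV.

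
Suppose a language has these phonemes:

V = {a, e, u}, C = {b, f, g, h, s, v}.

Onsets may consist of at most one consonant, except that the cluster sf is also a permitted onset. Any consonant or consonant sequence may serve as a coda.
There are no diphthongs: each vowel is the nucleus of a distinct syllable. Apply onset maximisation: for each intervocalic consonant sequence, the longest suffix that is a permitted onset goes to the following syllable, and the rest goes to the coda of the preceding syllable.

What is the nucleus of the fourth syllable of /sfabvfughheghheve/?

e

Vowels present: a, u, e, e, e; each is a nucleus, giving 5 syllables.
The fourth nucleus (vowel 4 from the left) is /e/.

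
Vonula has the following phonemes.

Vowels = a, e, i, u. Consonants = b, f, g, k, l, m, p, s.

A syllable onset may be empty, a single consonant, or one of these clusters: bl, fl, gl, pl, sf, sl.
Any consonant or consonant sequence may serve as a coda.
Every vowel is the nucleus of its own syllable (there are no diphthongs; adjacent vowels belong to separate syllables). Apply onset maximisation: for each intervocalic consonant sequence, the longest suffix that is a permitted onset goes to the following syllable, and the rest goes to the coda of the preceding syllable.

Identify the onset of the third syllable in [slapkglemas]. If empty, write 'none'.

m

Nuclei (vowels): a, e, a → 3 syllables.
/a…e/ gap (V1→V2): /pkgl/; trying suffixes from longest down, /gl/ is the first permitted one, so coda /pk/ | onset /gl/.
/e…a/ gap (V2→V3): /m/ is a single consonant, so it becomes the next onset.
Syllabification: slapk.gle.mas.
Syllable 3 is /mas/: onset /m/, nucleus /a/, coda /s/.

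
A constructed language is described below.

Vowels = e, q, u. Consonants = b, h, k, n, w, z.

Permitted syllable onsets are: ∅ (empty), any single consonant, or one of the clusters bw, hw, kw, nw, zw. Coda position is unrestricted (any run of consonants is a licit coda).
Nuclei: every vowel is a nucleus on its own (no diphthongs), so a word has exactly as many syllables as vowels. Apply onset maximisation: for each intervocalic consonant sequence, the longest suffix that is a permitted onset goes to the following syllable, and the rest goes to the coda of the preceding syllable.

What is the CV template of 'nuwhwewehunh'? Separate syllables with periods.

CVC.CCV.CV.CVCC

The vowels are u, e, e, u — 4 nuclei, so 4 syllables.
V1 /u/ – V2 /e/: /whw/; trying suffixes from longest down, /hw/ is the first permitted one, so coda /w/ | onset /hw/.
V2 /e/ – V3 /e/: just /w/ — single C goes to the following onset.
V3 /e/ – V4 /u/: just /h/ — single C goes to the following onset.
Syllabification: nuw.hwe.we.hunh.
Mapping each syllable to C/V: /nuw/ → CVC, /hwe/ → CCV, /we/ → CV, /hunh/ → CVCC.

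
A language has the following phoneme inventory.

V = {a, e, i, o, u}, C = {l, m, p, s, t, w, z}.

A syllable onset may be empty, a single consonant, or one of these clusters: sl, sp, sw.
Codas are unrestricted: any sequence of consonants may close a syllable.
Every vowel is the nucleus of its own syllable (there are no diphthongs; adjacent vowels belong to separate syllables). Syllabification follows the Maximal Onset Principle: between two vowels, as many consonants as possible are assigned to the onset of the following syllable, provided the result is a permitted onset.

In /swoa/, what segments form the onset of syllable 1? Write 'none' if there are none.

sw

Vowels present: o, a; each is a nucleus, giving 2 syllables.
Between /o/ (V1) and /a/ (V2): nothing intervenes; syllable break is V.V.
Syllabification: swo.a.
Syllable 1 is /swo/: onset /sw/, nucleus /o/, coda ∅.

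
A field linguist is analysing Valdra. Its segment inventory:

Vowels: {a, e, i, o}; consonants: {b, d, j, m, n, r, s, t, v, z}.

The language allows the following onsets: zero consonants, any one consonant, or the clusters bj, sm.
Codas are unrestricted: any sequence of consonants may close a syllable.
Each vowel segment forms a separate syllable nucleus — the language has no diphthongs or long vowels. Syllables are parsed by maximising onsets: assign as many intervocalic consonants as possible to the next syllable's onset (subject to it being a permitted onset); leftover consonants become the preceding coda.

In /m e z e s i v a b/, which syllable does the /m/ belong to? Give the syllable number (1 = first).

Nuclei (vowels): e, e, i, a → 4 syllables.
V1 /e/ – V2 /e/: /z/ is a single consonant, so it becomes the next onset.
V2 /e/ – V3 /i/: just /s/ — single C goes to the following onset.
V3 /i/ – V4 /a/: /v/ → onset of the next syllable (single consonants are always licit onsets).
So the parse is me.ze.si.vab.
The /m/ is in the onset of syllable 1 (/me/).

1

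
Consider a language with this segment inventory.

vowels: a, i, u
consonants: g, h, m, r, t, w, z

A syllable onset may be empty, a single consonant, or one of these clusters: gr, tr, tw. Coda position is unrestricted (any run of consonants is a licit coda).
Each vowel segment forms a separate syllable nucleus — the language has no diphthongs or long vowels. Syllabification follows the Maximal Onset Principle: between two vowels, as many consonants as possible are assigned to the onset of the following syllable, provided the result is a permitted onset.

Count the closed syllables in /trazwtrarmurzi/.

Nuclei (vowels): a, a, u, i → 4 syllables.
σ1/σ2 boundary: cluster /zwtr/ — the longest permitted-onset suffix is /tr/; onset = /tr/, preceding coda = /zw/.
σ2/σ3 boundary: /rm/; trying suffixes from longest down, /m/ is the first permitted one, so coda /r/ | onset /m/.
σ3/σ4 boundary: /rz/ — longest licit onset from the right is /z/, leaving /r/ as coda.
Syllabification: trazw.trar.mur.zi.
Classifying each syllable: /trazw/ (closed), /trar/ (closed), /mur/ (closed), /zi/ (open).
Closed syllables: 3.

3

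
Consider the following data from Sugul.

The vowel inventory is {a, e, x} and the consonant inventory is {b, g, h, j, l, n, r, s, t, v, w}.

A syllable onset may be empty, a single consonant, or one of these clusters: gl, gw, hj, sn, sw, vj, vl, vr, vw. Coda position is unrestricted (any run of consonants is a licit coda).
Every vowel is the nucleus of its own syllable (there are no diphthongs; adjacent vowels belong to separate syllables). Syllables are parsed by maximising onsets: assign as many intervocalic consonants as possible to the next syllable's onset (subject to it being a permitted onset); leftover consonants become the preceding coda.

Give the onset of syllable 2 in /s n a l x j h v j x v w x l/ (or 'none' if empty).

The vowels are a, x, x, x — 4 nuclei, so 4 syllables.
Between /a/ (V1) and /x/ (V2): /l/ is a single consonant, so it becomes the next onset.
Between /x/ (V2) and /x/ (V3): cluster /jhvj/ — the longest permitted-onset suffix is /vj/; onset = /vj/, preceding coda = /jh/.
Between /x/ (V3) and /x/ (V4): /vw/ — entire cluster is a permitted onset → onset /vw/, coda ∅.
Syllabification: sna.lxjh.vjx.vwxl.
Syllable 2 is /lxjh/: onset /l/, nucleus /x/, coda /jh/.

l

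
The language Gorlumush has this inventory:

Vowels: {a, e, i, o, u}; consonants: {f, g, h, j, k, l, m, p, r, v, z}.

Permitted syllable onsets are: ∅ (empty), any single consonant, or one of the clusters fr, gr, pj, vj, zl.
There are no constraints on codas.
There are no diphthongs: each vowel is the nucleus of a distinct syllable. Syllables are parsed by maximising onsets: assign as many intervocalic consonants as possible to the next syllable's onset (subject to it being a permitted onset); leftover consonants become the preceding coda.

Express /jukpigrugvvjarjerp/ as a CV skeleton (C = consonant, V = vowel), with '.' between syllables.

CVC.CV.CCVCC.CCVC.CVCC

The vowels are u, i, u, a, e — 5 nuclei, so 5 syllables.
V1 /u/ – V2 /i/: /kp/; trying suffixes from longest down, /p/ is the first permitted one, so coda /k/ | onset /p/.
V2 /i/ – V3 /u/: /gr/ is a licit onset in full, so it all attaches to the next syllable.
V3 /u/ – V4 /a/: /gvvj/; trying suffixes from longest down, /vj/ is the first permitted one, so coda /gv/ | onset /vj/.
V4 /a/ – V5 /e/: cluster /rj/ — the longest permitted-onset suffix is /j/; onset = /j/, preceding coda = /r/.
Putting it together: juk.pi.grugv.vjar.jerp.
Mapping each syllable to C/V: /juk/ → CVC, /pi/ → CV, /grugv/ → CCVCC, /vjar/ → CCVC, /jerp/ → CVCC.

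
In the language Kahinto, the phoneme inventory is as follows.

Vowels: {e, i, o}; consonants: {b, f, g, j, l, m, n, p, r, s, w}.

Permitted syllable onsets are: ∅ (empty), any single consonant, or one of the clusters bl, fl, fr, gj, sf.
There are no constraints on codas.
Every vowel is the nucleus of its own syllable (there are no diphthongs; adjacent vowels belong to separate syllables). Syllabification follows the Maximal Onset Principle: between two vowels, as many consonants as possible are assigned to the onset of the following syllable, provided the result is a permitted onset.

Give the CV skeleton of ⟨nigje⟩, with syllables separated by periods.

CV.CCV

Vowels present: i, e; each is a nucleus, giving 2 syllables.
V1 /i/ – V2 /e/: /gj/ — entire cluster is a permitted onset → onset /gj/, coda ∅.
So the parse is ni.gje.
Mapping each syllable to C/V: /ni/ → CV, /gje/ → CCV.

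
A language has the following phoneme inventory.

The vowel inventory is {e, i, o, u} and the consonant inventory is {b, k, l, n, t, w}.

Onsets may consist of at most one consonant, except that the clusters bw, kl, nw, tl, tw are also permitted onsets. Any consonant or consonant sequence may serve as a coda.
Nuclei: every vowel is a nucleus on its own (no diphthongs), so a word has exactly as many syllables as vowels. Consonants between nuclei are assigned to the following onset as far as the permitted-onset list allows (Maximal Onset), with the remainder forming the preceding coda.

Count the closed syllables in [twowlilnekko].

Nuclei (vowels): o, i, e, o → 4 syllables.
Between /o/ (V1) and /i/ (V2): /wl/ — longest licit onset from the right is /l/, leaving /w/ as coda.
Between /i/ (V2) and /e/ (V3): /ln/ splits as /l/ + /n/ (/n/ is the longest suffix that is a licit onset).
Between /e/ (V3) and /o/ (V4): /kk/ splits as /k/ + /k/ (/k/ is the longest suffix that is a licit onset).
So the parse is twow.lil.nek.ko.
Classifying each syllable: /twow/ (closed), /lil/ (closed), /nek/ (closed), /ko/ (open).
Closed syllables: 3.

3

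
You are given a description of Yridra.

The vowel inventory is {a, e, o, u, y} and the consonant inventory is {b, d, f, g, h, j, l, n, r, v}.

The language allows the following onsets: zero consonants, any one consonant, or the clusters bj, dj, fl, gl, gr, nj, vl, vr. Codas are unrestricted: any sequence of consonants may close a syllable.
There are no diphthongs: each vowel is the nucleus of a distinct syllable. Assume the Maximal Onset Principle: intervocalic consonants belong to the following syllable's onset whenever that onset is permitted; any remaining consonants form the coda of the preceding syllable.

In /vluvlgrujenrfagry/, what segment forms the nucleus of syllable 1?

Nuclei (vowels): u, u, e, a, y → 5 syllables.
The first nucleus (vowel 1 from the left) is /u/.

u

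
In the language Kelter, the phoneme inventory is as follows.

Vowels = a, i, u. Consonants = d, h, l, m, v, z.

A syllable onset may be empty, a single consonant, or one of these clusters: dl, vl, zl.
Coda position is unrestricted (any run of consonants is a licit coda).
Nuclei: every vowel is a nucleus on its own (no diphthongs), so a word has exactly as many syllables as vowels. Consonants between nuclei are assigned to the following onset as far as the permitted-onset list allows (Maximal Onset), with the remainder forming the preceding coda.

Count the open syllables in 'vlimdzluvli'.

Vowels present: i, u, i; each is a nucleus, giving 3 syllables.
/i…u/ gap (V1→V2): /mdzl/; trying suffixes from longest down, /zl/ is the first permitted one, so coda /md/ | onset /zl/.
/u…i/ gap (V2→V3): /vl/ — entire cluster is a permitted onset → onset /vl/, coda ∅.
Syllabification: vlimd.zlu.vli.
Classifying each syllable: /vlimd/ (closed), /zlu/ (open), /vli/ (open).
Open syllables: 2.

2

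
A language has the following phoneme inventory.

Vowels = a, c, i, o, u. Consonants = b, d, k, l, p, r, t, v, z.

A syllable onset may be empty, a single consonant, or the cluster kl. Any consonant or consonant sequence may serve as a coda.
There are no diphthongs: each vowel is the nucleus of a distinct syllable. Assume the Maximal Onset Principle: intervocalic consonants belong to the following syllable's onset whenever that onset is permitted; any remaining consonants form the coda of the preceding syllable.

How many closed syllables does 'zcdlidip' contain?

2

Nuclei (vowels): c, i, i → 3 syllables.
Between /c/ (V1) and /i/ (V2): cluster /dl/ — the longest permitted-onset suffix is /l/; onset = /l/, preceding coda = /d/.
Between /i/ (V2) and /i/ (V3): /d/ is a single consonant, so it becomes the next onset.
Putting it together: zcd.li.dip.
Classifying each syllable: /zcd/ (closed), /li/ (open), /dip/ (closed).
Closed syllables: 2.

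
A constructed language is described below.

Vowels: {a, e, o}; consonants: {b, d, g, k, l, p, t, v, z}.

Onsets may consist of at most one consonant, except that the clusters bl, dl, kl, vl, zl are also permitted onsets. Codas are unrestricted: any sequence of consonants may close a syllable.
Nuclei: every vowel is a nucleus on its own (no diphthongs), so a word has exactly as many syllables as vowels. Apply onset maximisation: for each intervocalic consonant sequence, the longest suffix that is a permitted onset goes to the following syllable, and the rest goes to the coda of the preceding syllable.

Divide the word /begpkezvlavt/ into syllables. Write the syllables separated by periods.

Nuclei (vowels): e, e, a → 3 syllables.
Between /e/ (V1) and /e/ (V2): /gpk/ — longest licit onset from the right is /k/, leaving /gp/ as coda.
Between /e/ (V2) and /a/ (V3): /zvl/ — longest licit onset from the right is /vl/, leaving /z/ as coda.

begp.kez.vlavt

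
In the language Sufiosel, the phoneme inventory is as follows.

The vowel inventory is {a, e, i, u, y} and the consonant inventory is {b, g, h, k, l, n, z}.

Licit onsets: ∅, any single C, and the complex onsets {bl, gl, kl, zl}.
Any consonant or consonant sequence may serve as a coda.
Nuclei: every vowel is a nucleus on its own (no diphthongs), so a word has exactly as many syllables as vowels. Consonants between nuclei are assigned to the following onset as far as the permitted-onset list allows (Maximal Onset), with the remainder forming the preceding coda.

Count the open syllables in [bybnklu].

1

The vowels are y, u — 2 nuclei, so 2 syllables.
V1 /y/ – V2 /u/: cluster /bnkl/ — the longest permitted-onset suffix is /kl/; onset = /kl/, preceding coda = /bn/.
Result: bybn.klu.
Classifying each syllable: /bybn/ (closed), /klu/ (open).
Open syllables: 1.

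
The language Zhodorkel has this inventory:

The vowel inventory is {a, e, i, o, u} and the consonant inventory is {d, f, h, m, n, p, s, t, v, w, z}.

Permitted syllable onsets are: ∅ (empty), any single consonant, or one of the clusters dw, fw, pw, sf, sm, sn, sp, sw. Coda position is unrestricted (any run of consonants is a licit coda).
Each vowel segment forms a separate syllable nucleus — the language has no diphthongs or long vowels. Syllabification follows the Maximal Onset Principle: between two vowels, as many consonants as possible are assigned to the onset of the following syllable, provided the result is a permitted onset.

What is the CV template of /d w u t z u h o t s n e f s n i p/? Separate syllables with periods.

Nuclei (vowels): u, u, o, e, i → 5 syllables.
/u…u/ gap (V1→V2): /tz/ splits as /t/ + /z/ (/z/ is the longest suffix that is a licit onset).
/u…o/ gap (V2→V3): just /h/ — single C goes to the following onset.
/o…e/ gap (V3→V4): /tsn/ splits as /t/ + /sn/ (/sn/ is the longest suffix that is a licit onset).
/e…i/ gap (V4→V5): /fsn/ — longest licit onset from the right is /sn/, leaving /f/ as coda.
Putting it together: dwut.zu.hot.snef.snip.
Mapping each syllable to C/V: /dwut/ → CCVC, /zu/ → CV, /hot/ → CVC, /snef/ → CCVC, /snip/ → CCVC.

CCVC.CV.CVC.CCVC.CCVC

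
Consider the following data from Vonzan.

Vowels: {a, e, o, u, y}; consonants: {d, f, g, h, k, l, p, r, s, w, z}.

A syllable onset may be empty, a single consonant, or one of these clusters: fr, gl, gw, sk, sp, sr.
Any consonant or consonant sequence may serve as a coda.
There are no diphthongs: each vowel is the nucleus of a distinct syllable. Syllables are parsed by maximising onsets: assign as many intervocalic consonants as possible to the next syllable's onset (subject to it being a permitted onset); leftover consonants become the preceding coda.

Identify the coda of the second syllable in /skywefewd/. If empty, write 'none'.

The vowels are y, e, e — 3 nuclei, so 3 syllables.
σ1/σ2 boundary: /w/ is a single consonant, so it becomes the next onset.
σ2/σ3 boundary: /f/ → onset of the next syllable (single consonants are always licit onsets).
So the parse is sky.we.fewd.
Syllable 2 is /we/: onset /w/, nucleus /e/, coda ∅.

none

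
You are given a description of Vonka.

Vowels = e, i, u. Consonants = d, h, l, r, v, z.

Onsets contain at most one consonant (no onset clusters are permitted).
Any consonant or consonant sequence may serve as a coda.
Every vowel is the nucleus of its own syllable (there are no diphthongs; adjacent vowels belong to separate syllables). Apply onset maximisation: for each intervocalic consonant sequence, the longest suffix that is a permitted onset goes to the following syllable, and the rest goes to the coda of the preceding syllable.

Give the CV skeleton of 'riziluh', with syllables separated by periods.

Vowels present: i, i, u; each is a nucleus, giving 3 syllables.
V1 /i/ – V2 /i/: /z/ → onset of the next syllable (single consonants are always licit onsets).
V2 /i/ – V3 /u/: /l/ is a single consonant, so it becomes the next onset.
Result: ri.zi.luh.
Mapping each syllable to C/V: /ri/ → CV, /zi/ → CV, /luh/ → CVC.

CV.CV.CVC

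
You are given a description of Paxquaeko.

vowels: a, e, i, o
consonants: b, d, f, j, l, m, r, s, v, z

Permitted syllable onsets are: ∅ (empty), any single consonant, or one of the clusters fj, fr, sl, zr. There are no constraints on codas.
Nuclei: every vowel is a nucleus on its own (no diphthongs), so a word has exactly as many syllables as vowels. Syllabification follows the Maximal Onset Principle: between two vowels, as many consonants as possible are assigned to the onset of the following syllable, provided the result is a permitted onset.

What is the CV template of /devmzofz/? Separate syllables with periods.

The vowels are e, o — 2 nuclei, so 2 syllables.
/e…o/ gap (V1→V2): cluster /vmz/ — the longest permitted-onset suffix is /z/; onset = /z/, preceding coda = /vm/.
Result: devm.zofz.
Mapping each syllable to C/V: /devm/ → CVCC, /zofz/ → CVCC.

CVCC.CVCC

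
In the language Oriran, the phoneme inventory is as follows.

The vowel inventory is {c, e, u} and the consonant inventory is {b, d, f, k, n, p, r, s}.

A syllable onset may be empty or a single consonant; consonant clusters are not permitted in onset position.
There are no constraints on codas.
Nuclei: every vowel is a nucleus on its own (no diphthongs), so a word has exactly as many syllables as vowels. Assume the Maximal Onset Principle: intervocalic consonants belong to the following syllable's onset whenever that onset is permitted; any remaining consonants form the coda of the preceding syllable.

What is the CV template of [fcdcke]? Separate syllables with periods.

CV.CV.CV

Nuclei (vowels): c, c, e → 3 syllables.
V1 /c/ – V2 /c/: /d/ → onset of the next syllable (single consonants are always licit onsets).
V2 /c/ – V3 /e/: /k/ is a single consonant, so it becomes the next onset.
Putting it together: fc.dc.ke.
Mapping each syllable to C/V: /fc/ → CV, /dc/ → CV, /ke/ → CV.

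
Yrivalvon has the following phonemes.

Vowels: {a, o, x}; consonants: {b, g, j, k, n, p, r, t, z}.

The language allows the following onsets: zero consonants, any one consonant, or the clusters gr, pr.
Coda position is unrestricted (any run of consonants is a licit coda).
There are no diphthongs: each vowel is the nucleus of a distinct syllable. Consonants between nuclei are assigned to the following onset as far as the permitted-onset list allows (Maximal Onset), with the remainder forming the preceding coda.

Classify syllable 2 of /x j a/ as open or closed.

open

Vowels present: x, a; each is a nucleus, giving 2 syllables.
σ1/σ2 boundary: /j/ is a single consonant, so it becomes the next onset.
Putting it together: x.ja.
Syllable 2 is /ja/; it ends in its nucleus with no coda, so it is open.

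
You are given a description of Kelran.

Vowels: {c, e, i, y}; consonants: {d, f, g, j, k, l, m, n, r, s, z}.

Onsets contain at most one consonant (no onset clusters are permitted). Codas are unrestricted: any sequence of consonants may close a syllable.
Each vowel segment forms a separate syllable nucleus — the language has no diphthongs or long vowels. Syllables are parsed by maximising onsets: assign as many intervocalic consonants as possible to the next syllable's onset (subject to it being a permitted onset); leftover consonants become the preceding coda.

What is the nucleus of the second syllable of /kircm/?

c

The vowels are i, c — 2 nuclei, so 2 syllables.
The second nucleus (vowel 2 from the left) is /c/.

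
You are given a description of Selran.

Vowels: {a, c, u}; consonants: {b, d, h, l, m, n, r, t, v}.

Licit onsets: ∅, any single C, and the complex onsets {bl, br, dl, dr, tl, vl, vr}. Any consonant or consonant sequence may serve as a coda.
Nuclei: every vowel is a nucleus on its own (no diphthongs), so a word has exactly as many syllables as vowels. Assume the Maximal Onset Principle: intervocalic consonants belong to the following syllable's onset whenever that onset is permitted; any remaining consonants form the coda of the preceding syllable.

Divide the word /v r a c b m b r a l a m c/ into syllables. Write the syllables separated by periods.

Nuclei (vowels): a, c, a, a, c → 5 syllables.
Between /a/ (V1) and /c/ (V2): nothing intervenes; syllable break is V.V.
Between /c/ (V2) and /a/ (V3): /bmbr/; trying suffixes from longest down, /br/ is the first permitted one, so coda /bm/ | onset /br/.
Between /a/ (V3) and /a/ (V4): just /l/ — single C goes to the following onset.
Between /a/ (V4) and /c/ (V5): /m/ → onset of the next syllable (single consonants are always licit onsets).

vra.cbm.bra.la.mc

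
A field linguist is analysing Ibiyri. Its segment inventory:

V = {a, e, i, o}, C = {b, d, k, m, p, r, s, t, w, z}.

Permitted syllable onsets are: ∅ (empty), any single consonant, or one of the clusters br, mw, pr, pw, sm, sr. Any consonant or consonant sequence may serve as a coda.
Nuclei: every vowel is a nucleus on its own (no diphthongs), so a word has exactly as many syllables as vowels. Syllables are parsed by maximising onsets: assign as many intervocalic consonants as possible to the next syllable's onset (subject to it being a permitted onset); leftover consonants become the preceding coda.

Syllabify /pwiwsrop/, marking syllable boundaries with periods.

Nuclei (vowels): i, o → 2 syllables.
V1 /i/ – V2 /o/: /wsr/ — longest licit onset from the right is /sr/, leaving /w/ as coda.

pwiw.srop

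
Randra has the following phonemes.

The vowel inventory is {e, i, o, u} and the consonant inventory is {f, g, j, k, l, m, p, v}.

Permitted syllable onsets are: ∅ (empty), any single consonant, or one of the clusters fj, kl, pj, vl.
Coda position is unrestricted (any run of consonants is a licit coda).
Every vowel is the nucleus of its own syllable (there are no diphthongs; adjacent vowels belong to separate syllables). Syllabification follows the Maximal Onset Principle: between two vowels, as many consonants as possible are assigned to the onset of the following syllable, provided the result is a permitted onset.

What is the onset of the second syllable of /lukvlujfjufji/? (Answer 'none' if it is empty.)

The vowels are u, u, u, i — 4 nuclei, so 4 syllables.
σ1/σ2 boundary: /kvl/ splits as /k/ + /vl/ (/vl/ is the longest suffix that is a licit onset).
σ2/σ3 boundary: cluster /jfj/ — the longest permitted-onset suffix is /fj/; onset = /fj/, preceding coda = /j/.
σ3/σ4 boundary: /fj/ — entire cluster is a permitted onset → onset /fj/, coda ∅.
Putting it together: luk.vluj.fju.fji.
Syllable 2 is /vluj/: onset /vl/, nucleus /u/, coda /j/.

vl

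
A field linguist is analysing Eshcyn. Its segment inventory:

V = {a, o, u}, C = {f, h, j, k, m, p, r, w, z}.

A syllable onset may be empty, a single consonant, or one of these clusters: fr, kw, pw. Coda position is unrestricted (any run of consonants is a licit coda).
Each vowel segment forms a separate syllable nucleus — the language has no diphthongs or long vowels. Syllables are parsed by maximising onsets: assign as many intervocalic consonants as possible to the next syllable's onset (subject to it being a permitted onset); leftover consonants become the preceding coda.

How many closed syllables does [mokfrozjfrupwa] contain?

2

The vowels are o, o, u, a — 4 nuclei, so 4 syllables.
Between /o/ (V1) and /o/ (V2): /kfr/ — longest licit onset from the right is /fr/, leaving /k/ as coda.
Between /o/ (V2) and /u/ (V3): /zjfr/; trying suffixes from longest down, /fr/ is the first permitted one, so coda /zj/ | onset /fr/.
Between /u/ (V3) and /a/ (V4): /pw/ — entire cluster is a permitted onset → onset /pw/, coda ∅.
Putting it together: mok.frozj.fru.pwa.
Classifying each syllable: /mok/ (closed), /frozj/ (closed), /fru/ (open), /pwa/ (open).
Closed syllables: 2.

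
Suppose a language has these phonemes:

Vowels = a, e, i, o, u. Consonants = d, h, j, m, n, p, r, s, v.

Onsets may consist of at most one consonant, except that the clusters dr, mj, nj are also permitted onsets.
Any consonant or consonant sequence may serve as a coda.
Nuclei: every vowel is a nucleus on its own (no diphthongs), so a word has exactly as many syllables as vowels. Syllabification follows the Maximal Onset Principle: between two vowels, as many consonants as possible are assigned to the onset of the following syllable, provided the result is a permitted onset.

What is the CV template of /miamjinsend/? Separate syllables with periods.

Nuclei (vowels): i, a, i, e → 4 syllables.
σ1/σ2 boundary: no consonants, so the boundary falls immediately after /i/.
σ2/σ3 boundary: /mj/ is a licit onset in full, so it all attaches to the next syllable.
σ3/σ4 boundary: /ns/; trying suffixes from longest down, /s/ is the first permitted one, so coda /n/ | onset /s/.
Putting it together: mi.a.mjin.send.
Mapping each syllable to C/V: /mi/ → CV, /a/ → V, /mjin/ → CCVC, /send/ → CVCC.

CV.V.CCVC.CVCC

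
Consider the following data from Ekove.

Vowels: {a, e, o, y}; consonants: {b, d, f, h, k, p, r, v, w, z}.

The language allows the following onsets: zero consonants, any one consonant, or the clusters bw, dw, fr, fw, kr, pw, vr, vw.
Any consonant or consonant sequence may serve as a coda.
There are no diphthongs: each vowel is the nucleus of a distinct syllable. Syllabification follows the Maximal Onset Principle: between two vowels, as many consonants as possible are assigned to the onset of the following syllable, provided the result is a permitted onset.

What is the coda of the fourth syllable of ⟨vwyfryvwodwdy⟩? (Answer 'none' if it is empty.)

none

Nuclei (vowels): y, y, o, y → 4 syllables.
V1 /y/ – V2 /y/: /fr/ is a licit onset in full, so it all attaches to the next syllable.
V2 /y/ – V3 /o/: cluster /vw/ — /vw/ is itself a permitted onset, so the whole cluster goes right; preceding coda = ∅.
V3 /o/ – V4 /y/: /dwd/ splits as /dw/ + /d/ (/d/ is the longest suffix that is a licit onset).
Syllabification: vwy.fry.vwodw.dy.
Syllable 4 is /dy/: onset /d/, nucleus /y/, coda ∅.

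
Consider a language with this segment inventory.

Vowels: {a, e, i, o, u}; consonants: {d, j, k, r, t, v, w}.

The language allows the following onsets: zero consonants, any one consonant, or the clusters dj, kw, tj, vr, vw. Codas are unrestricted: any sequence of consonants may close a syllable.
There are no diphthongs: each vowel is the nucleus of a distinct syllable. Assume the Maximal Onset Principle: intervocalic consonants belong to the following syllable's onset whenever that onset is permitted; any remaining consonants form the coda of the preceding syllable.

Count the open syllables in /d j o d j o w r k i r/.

Vowels present: o, o, i; each is a nucleus, giving 3 syllables.
/o…o/ gap (V1→V2): /dj/ — entire cluster is a permitted onset → onset /dj/, coda ∅.
/o…i/ gap (V2→V3): /wrk/ — longest licit onset from the right is /k/, leaving /wr/ as coda.
So the parse is djo.djowr.kir.
Classifying each syllable: /djo/ (open), /djowr/ (closed), /kir/ (closed).
Open syllables: 1.

1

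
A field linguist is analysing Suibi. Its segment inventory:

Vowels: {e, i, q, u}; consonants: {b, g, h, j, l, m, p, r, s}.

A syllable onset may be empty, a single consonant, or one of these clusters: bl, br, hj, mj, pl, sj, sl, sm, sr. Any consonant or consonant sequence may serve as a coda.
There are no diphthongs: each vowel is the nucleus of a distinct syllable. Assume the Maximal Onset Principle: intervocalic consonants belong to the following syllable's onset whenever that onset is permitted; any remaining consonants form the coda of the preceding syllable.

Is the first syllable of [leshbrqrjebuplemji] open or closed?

Nuclei (vowels): e, q, e, u, e, i → 6 syllables.
/e…q/ gap (V1→V2): /shbr/; trying suffixes from longest down, /br/ is the first permitted one, so coda /sh/ | onset /br/.
/q…e/ gap (V2→V3): cluster /rj/ — the longest permitted-onset suffix is /j/; onset = /j/, preceding coda = /r/.
/e…u/ gap (V3→V4): /b/ is a single consonant, so it becomes the next onset.
/u…e/ gap (V4→V5): /pl/ — entire cluster is a permitted onset → onset /pl/, coda ∅.
/e…i/ gap (V5→V6): cluster /mj/ — /mj/ is itself a permitted onset, so the whole cluster goes right; preceding coda = ∅.
Putting it together: lesh.brqr.je.bu.ple.mji.
Syllable 1 is /lesh/ with coda /sh/, so it is closed.

closed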